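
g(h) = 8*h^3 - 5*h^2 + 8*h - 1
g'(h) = 24*h^2 - 10*h + 8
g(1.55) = 29.18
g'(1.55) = 50.16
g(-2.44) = -166.50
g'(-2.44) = 175.29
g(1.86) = 48.06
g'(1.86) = 72.43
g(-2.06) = -108.63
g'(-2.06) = 130.45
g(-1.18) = -30.55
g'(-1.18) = 53.22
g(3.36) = 272.90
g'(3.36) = 245.35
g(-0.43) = -6.00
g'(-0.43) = 16.74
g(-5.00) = -1166.00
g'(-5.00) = 658.00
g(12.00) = 13199.00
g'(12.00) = 3344.00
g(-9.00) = -6310.00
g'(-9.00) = 2042.00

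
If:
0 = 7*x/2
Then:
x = 0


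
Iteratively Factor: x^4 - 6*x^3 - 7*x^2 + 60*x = (x)*(x^3 - 6*x^2 - 7*x + 60) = x*(x + 3)*(x^2 - 9*x + 20) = x*(x - 5)*(x + 3)*(x - 4)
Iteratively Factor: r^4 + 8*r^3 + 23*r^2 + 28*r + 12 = (r + 3)*(r^3 + 5*r^2 + 8*r + 4) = (r + 2)*(r + 3)*(r^2 + 3*r + 2) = (r + 1)*(r + 2)*(r + 3)*(r + 2)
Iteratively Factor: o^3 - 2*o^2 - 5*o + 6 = (o + 2)*(o^2 - 4*o + 3) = (o - 1)*(o + 2)*(o - 3)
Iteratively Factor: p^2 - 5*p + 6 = (p - 2)*(p - 3)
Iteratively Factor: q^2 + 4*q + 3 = (q + 3)*(q + 1)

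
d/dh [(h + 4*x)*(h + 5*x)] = 2*h + 9*x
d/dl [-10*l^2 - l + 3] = -20*l - 1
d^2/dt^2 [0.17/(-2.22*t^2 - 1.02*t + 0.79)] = (1.675656*t^2 + 0.769896*t - 0.17*(4.44*t + 1.02)*(8.88*t + 2.04) - 0.596292)/(2.22*t^2 + 1.02*t - 0.79)^3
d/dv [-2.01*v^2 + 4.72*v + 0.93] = 4.72 - 4.02*v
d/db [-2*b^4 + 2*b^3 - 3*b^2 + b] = -8*b^3 + 6*b^2 - 6*b + 1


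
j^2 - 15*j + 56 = (j - 8)*(j - 7)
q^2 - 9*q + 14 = (q - 7)*(q - 2)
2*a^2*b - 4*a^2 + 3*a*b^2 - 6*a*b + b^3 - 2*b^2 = (a + b)*(2*a + b)*(b - 2)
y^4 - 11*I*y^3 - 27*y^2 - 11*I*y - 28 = (y - 7*I)*(y - 4*I)*(y - I)*(y + I)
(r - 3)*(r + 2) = r^2 - r - 6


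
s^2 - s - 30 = (s - 6)*(s + 5)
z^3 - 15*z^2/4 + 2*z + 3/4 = (z - 3)*(z - 1)*(z + 1/4)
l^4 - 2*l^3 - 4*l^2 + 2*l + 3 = (l - 3)*(l - 1)*(l + 1)^2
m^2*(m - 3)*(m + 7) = m^4 + 4*m^3 - 21*m^2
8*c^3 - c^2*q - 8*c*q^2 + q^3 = (-8*c + q)*(-c + q)*(c + q)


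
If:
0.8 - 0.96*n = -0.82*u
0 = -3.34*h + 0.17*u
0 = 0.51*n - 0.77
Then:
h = 0.04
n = 1.51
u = 0.79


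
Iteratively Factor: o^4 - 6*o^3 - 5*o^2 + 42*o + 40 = (o + 1)*(o^3 - 7*o^2 + 2*o + 40) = (o - 4)*(o + 1)*(o^2 - 3*o - 10) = (o - 5)*(o - 4)*(o + 1)*(o + 2)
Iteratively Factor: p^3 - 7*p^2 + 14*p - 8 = (p - 4)*(p^2 - 3*p + 2) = (p - 4)*(p - 1)*(p - 2)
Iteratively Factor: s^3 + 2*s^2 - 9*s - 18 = (s - 3)*(s^2 + 5*s + 6) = (s - 3)*(s + 2)*(s + 3)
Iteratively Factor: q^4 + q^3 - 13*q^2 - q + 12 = (q + 4)*(q^3 - 3*q^2 - q + 3) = (q + 1)*(q + 4)*(q^2 - 4*q + 3) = (q - 3)*(q + 1)*(q + 4)*(q - 1)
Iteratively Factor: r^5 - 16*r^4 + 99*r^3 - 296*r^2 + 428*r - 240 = (r - 3)*(r^4 - 13*r^3 + 60*r^2 - 116*r + 80) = (r - 3)*(r - 2)*(r^3 - 11*r^2 + 38*r - 40) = (r - 4)*(r - 3)*(r - 2)*(r^2 - 7*r + 10) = (r - 4)*(r - 3)*(r - 2)^2*(r - 5)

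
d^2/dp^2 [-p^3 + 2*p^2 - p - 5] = 4 - 6*p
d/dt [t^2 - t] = 2*t - 1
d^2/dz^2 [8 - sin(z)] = sin(z)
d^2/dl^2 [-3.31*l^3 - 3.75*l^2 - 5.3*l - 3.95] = -19.86*l - 7.5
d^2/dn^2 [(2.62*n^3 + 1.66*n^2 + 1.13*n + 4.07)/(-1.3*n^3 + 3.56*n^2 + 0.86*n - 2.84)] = (-29.86152*n^6 - 29.0331600000001*n^5 + 53.7794400000001*n^4 + 309.318936*n^3 - 294.429288*n^2 - 179.945376*n - 120.616616)/(2.197*n^9 - 18.0492*n^8 + 45.06684*n^7 - 6.838736*n^6 - 108.674568*n^5 + 81.029424*n^4 + 82.989448*n^3 - 79.839216*n^2 - 20.809248*n + 22.906304)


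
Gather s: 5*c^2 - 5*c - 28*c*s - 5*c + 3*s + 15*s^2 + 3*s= 5*c^2 - 10*c + 15*s^2 + s*(6 - 28*c)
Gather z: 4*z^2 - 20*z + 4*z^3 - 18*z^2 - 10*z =4*z^3 - 14*z^2 - 30*z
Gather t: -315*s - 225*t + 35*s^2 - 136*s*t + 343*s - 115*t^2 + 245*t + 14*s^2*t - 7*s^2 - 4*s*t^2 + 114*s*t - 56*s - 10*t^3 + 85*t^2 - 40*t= 28*s^2 - 28*s - 10*t^3 + t^2*(-4*s - 30) + t*(14*s^2 - 22*s - 20)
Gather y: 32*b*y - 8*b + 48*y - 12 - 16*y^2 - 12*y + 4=-8*b - 16*y^2 + y*(32*b + 36) - 8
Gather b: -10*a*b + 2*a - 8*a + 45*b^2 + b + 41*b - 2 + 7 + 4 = -6*a + 45*b^2 + b*(42 - 10*a) + 9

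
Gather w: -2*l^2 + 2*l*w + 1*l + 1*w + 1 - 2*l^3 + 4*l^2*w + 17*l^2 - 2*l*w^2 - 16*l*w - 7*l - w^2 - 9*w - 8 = -2*l^3 + 15*l^2 - 6*l + w^2*(-2*l - 1) + w*(4*l^2 - 14*l - 8) - 7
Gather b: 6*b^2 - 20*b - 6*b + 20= 6*b^2 - 26*b + 20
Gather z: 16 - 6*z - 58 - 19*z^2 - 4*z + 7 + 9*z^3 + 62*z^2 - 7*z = 9*z^3 + 43*z^2 - 17*z - 35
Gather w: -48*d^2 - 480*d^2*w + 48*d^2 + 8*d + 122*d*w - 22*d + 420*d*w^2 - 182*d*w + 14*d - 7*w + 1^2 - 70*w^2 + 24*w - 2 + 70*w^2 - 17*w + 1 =420*d*w^2 + w*(-480*d^2 - 60*d)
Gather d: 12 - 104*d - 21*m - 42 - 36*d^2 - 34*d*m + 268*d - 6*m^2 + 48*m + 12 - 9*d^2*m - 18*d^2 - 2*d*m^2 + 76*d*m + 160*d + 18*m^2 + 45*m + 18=d^2*(-9*m - 54) + d*(-2*m^2 + 42*m + 324) + 12*m^2 + 72*m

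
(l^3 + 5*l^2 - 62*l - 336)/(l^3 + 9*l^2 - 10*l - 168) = (l - 8)/(l - 4)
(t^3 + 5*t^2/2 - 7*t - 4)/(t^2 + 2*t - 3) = (t^3 + 5*t^2/2 - 7*t - 4)/(t^2 + 2*t - 3)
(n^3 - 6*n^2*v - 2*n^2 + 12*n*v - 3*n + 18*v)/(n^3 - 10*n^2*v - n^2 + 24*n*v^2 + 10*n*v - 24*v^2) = (-n^2 + 2*n + 3)/(-n^2 + 4*n*v + n - 4*v)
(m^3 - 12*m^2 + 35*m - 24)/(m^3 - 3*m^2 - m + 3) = (m - 8)/(m + 1)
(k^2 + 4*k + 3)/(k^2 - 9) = (k + 1)/(k - 3)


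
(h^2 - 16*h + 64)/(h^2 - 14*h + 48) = (h - 8)/(h - 6)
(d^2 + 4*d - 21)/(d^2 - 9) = (d + 7)/(d + 3)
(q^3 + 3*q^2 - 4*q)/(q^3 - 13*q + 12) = q/(q - 3)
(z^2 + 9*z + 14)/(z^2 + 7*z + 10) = (z + 7)/(z + 5)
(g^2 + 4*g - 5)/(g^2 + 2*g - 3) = (g + 5)/(g + 3)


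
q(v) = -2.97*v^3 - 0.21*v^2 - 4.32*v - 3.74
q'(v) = -8.91*v^2 - 0.42*v - 4.32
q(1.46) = -19.74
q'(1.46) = -23.93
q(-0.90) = 2.14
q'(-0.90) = -11.16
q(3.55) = -154.60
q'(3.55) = -118.10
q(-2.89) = 78.68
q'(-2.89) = -77.52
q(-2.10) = 31.91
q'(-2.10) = -42.73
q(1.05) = -11.95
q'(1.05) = -14.58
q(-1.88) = 23.37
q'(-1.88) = -35.02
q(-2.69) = 64.17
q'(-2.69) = -67.66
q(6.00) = -678.74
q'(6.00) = -327.60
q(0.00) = -3.74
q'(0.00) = -4.32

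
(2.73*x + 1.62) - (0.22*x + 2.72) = 2.51*x - 1.1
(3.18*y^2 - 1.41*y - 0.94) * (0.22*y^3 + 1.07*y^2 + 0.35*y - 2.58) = 0.6996*y^5 + 3.0924*y^4 - 0.6025*y^3 - 9.7037*y^2 + 3.3088*y + 2.4252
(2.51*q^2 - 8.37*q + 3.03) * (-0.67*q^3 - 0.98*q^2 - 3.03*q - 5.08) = -1.6817*q^5 + 3.1481*q^4 - 1.4328*q^3 + 9.6409*q^2 + 33.3387*q - 15.3924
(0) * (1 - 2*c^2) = 0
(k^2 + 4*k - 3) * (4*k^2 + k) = 4*k^4 + 17*k^3 - 8*k^2 - 3*k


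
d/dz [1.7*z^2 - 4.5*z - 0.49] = 3.4*z - 4.5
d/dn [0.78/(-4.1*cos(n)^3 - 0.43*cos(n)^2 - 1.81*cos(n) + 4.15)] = (9.594*sin(n)^2 - 0.6708*cos(n) - 11.0058)*sin(n)/(4.1*cos(n)^3 + 0.43*cos(n)^2 + 1.81*cos(n) - 4.15)^2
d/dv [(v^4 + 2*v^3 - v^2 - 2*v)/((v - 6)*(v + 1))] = (2*v^3 - 17*v^2 - 12*v + 12)/(v^2 - 12*v + 36)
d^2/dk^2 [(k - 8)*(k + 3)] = 2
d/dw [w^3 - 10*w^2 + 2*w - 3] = 3*w^2 - 20*w + 2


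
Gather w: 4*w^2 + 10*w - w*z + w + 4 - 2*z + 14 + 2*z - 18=4*w^2 + w*(11 - z)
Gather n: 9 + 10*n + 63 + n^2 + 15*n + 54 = n^2 + 25*n + 126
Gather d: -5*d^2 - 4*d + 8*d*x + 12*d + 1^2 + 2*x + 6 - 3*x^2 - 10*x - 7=-5*d^2 + d*(8*x + 8) - 3*x^2 - 8*x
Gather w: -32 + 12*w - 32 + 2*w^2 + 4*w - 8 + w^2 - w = 3*w^2 + 15*w - 72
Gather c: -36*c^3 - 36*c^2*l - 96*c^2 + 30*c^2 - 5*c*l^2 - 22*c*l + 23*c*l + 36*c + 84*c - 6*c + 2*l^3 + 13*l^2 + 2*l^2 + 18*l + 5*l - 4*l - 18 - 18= -36*c^3 + c^2*(-36*l - 66) + c*(-5*l^2 + l + 114) + 2*l^3 + 15*l^2 + 19*l - 36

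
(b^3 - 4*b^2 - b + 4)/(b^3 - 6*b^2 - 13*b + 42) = (b^3 - 4*b^2 - b + 4)/(b^3 - 6*b^2 - 13*b + 42)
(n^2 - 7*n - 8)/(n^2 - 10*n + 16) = (n + 1)/(n - 2)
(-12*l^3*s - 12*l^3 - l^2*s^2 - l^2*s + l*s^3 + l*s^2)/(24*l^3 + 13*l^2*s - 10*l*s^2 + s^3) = l*(-12*l^2*s - 12*l^2 - l*s^2 - l*s + s^3 + s^2)/(24*l^3 + 13*l^2*s - 10*l*s^2 + s^3)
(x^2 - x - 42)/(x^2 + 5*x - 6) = (x - 7)/(x - 1)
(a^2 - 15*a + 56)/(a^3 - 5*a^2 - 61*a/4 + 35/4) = 4*(a - 8)/(4*a^2 + 8*a - 5)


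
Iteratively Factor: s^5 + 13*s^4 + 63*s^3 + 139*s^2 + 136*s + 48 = (s + 4)*(s^4 + 9*s^3 + 27*s^2 + 31*s + 12) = (s + 1)*(s + 4)*(s^3 + 8*s^2 + 19*s + 12) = (s + 1)^2*(s + 4)*(s^2 + 7*s + 12) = (s + 1)^2*(s + 4)^2*(s + 3)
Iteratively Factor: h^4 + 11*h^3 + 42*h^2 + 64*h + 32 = (h + 2)*(h^3 + 9*h^2 + 24*h + 16) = (h + 1)*(h + 2)*(h^2 + 8*h + 16) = (h + 1)*(h + 2)*(h + 4)*(h + 4)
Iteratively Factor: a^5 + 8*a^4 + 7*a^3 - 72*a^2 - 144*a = (a)*(a^4 + 8*a^3 + 7*a^2 - 72*a - 144) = a*(a + 3)*(a^3 + 5*a^2 - 8*a - 48) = a*(a + 3)*(a + 4)*(a^2 + a - 12) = a*(a - 3)*(a + 3)*(a + 4)*(a + 4)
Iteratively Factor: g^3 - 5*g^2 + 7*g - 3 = (g - 1)*(g^2 - 4*g + 3) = (g - 3)*(g - 1)*(g - 1)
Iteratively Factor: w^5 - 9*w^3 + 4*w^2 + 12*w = (w + 3)*(w^4 - 3*w^3 + 4*w) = (w - 2)*(w + 3)*(w^3 - w^2 - 2*w) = (w - 2)*(w + 1)*(w + 3)*(w^2 - 2*w) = w*(w - 2)*(w + 1)*(w + 3)*(w - 2)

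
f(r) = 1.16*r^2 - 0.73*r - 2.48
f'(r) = 2.32*r - 0.73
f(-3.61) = 15.27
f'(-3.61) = -9.11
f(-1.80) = 2.59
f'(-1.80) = -4.91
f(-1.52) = 1.31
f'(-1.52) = -4.26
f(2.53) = 3.10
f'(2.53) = 5.14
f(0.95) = -2.13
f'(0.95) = 1.47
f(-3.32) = 12.73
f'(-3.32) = -8.43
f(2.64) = 3.68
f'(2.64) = 5.39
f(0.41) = -2.58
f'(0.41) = 0.22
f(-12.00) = 173.32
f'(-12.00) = -28.57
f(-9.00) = 98.05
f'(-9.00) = -21.61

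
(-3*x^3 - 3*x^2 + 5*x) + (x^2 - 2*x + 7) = -3*x^3 - 2*x^2 + 3*x + 7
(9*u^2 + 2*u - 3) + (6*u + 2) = 9*u^2 + 8*u - 1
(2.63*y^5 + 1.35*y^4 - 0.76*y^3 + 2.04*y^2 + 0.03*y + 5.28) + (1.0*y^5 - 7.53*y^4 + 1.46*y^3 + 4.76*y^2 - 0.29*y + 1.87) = 3.63*y^5 - 6.18*y^4 + 0.7*y^3 + 6.8*y^2 - 0.26*y + 7.15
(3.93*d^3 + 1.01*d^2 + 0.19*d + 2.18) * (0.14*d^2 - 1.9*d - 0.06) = 0.5502*d^5 - 7.3256*d^4 - 2.1282*d^3 - 0.1164*d^2 - 4.1534*d - 0.1308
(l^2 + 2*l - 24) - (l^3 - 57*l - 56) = -l^3 + l^2 + 59*l + 32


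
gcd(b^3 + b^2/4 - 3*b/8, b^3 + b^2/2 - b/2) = b^2 - b/2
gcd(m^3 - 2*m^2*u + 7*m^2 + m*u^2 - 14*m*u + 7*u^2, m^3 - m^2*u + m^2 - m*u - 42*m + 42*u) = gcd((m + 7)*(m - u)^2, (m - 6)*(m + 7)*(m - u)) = -m^2 + m*u - 7*m + 7*u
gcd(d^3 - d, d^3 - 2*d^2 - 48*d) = d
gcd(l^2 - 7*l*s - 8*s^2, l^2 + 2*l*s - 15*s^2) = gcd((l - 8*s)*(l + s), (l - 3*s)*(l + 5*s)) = 1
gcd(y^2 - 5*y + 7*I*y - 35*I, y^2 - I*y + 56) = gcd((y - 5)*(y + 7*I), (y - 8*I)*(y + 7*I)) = y + 7*I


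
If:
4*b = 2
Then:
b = 1/2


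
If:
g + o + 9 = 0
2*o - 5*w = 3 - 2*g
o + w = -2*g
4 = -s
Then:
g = 66/5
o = -111/5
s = -4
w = -21/5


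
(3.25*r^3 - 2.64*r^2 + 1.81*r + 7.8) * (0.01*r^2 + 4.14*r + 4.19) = 0.0325*r^5 + 13.4286*r^4 + 2.706*r^3 - 3.4902*r^2 + 39.8759*r + 32.682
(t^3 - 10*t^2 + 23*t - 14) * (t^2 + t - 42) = t^5 - 9*t^4 - 29*t^3 + 429*t^2 - 980*t + 588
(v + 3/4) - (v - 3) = 15/4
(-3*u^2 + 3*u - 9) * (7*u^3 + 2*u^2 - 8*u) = -21*u^5 + 15*u^4 - 33*u^3 - 42*u^2 + 72*u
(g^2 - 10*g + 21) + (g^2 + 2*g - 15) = 2*g^2 - 8*g + 6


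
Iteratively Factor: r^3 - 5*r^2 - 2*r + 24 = (r + 2)*(r^2 - 7*r + 12) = (r - 3)*(r + 2)*(r - 4)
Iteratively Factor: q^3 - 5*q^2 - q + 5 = (q - 1)*(q^2 - 4*q - 5) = (q - 1)*(q + 1)*(q - 5)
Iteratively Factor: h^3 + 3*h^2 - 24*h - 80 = (h - 5)*(h^2 + 8*h + 16) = (h - 5)*(h + 4)*(h + 4)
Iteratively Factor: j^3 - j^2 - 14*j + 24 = (j - 3)*(j^2 + 2*j - 8) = (j - 3)*(j + 4)*(j - 2)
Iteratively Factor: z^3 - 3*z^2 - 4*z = (z + 1)*(z^2 - 4*z) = z*(z + 1)*(z - 4)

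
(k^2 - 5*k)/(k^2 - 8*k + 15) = k/(k - 3)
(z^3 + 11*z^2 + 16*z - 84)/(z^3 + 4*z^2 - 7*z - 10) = (z^2 + 13*z + 42)/(z^2 + 6*z + 5)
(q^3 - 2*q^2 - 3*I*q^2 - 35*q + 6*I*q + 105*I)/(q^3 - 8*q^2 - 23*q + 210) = (q - 3*I)/(q - 6)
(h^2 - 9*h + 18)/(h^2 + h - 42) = (h - 3)/(h + 7)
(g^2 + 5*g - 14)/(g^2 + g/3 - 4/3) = 3*(g^2 + 5*g - 14)/(3*g^2 + g - 4)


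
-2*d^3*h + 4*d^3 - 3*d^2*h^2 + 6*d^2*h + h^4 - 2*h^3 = (-2*d + h)*(d + h)^2*(h - 2)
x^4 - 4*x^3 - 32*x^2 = x^2*(x - 8)*(x + 4)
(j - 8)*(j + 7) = j^2 - j - 56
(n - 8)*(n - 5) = n^2 - 13*n + 40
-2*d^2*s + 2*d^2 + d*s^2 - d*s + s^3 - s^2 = (-d + s)*(2*d + s)*(s - 1)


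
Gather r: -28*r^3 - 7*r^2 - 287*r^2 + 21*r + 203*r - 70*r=-28*r^3 - 294*r^2 + 154*r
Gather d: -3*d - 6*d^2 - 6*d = -6*d^2 - 9*d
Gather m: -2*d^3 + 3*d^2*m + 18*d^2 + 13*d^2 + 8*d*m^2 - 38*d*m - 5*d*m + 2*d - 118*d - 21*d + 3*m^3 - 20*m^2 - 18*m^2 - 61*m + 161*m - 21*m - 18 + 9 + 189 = -2*d^3 + 31*d^2 - 137*d + 3*m^3 + m^2*(8*d - 38) + m*(3*d^2 - 43*d + 79) + 180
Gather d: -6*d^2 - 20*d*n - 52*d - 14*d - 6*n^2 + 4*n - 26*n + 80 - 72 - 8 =-6*d^2 + d*(-20*n - 66) - 6*n^2 - 22*n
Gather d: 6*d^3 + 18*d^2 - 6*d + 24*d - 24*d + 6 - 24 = 6*d^3 + 18*d^2 - 6*d - 18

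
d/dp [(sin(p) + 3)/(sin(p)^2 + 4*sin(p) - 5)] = (-6*sin(p) + cos(p)^2 - 18)*cos(p)/(sin(p)^2 + 4*sin(p) - 5)^2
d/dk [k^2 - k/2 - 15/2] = 2*k - 1/2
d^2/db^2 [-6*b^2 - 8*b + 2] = -12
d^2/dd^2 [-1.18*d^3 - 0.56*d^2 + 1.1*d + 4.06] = -7.08*d - 1.12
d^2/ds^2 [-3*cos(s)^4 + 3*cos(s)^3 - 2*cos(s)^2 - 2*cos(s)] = -cos(s)/4 + 12*cos(2*s)^2 + 10*cos(2*s) - 27*cos(3*s)/4 - 6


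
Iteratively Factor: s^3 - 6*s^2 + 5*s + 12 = (s - 4)*(s^2 - 2*s - 3) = (s - 4)*(s + 1)*(s - 3)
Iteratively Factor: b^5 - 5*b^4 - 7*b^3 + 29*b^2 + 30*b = (b + 2)*(b^4 - 7*b^3 + 7*b^2 + 15*b) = (b + 1)*(b + 2)*(b^3 - 8*b^2 + 15*b) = (b - 3)*(b + 1)*(b + 2)*(b^2 - 5*b) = b*(b - 3)*(b + 1)*(b + 2)*(b - 5)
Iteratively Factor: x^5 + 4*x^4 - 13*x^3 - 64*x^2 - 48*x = (x)*(x^4 + 4*x^3 - 13*x^2 - 64*x - 48) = x*(x + 4)*(x^3 - 13*x - 12) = x*(x + 3)*(x + 4)*(x^2 - 3*x - 4) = x*(x + 1)*(x + 3)*(x + 4)*(x - 4)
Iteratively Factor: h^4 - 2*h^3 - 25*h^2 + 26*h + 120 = (h + 4)*(h^3 - 6*h^2 - h + 30) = (h - 3)*(h + 4)*(h^2 - 3*h - 10) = (h - 3)*(h + 2)*(h + 4)*(h - 5)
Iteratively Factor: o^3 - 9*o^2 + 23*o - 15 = (o - 5)*(o^2 - 4*o + 3) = (o - 5)*(o - 1)*(o - 3)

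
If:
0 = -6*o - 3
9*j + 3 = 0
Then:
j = -1/3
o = -1/2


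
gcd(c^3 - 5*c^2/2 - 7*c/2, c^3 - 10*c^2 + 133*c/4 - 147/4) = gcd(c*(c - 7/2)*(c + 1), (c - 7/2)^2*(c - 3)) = c - 7/2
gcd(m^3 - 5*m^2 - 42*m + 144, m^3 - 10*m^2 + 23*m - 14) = 1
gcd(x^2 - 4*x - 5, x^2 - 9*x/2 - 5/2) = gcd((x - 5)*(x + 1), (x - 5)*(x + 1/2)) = x - 5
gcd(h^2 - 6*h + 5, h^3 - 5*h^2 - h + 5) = h^2 - 6*h + 5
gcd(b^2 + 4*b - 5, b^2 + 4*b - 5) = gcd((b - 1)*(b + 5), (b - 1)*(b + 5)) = b^2 + 4*b - 5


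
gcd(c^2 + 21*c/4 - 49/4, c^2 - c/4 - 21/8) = c - 7/4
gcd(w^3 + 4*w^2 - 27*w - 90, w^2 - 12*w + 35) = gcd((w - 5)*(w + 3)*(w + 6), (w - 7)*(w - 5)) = w - 5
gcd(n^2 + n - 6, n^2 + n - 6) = n^2 + n - 6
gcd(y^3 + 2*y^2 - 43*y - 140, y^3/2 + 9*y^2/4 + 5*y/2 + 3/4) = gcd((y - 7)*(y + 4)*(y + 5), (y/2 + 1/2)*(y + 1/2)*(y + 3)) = 1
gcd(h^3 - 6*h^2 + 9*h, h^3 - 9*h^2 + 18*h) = h^2 - 3*h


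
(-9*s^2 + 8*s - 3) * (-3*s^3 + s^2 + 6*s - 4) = 27*s^5 - 33*s^4 - 37*s^3 + 81*s^2 - 50*s + 12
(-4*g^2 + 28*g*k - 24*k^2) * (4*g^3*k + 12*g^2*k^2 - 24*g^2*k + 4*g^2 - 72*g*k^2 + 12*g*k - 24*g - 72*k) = -16*g^5*k + 64*g^4*k^2 + 96*g^4*k - 16*g^4 + 240*g^3*k^3 - 384*g^3*k^2 + 64*g^3*k + 96*g^3 - 288*g^2*k^4 - 1440*g^2*k^3 + 240*g^2*k^2 - 384*g^2*k + 1728*g*k^4 - 288*g*k^3 - 1440*g*k^2 + 1728*k^3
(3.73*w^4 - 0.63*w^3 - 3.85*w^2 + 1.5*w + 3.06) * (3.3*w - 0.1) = 12.309*w^5 - 2.452*w^4 - 12.642*w^3 + 5.335*w^2 + 9.948*w - 0.306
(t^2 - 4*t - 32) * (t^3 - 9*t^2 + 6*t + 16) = t^5 - 13*t^4 + 10*t^3 + 280*t^2 - 256*t - 512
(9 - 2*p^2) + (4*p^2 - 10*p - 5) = 2*p^2 - 10*p + 4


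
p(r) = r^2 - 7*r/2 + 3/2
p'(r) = 2*r - 7/2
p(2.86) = -0.33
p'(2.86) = 2.22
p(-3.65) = 27.60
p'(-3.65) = -10.80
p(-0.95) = 5.73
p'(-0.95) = -5.40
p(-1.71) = 10.41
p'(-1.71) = -6.92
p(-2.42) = 15.83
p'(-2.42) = -8.34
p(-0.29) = 2.60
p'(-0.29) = -4.08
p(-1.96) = 12.20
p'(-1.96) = -7.42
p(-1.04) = 6.22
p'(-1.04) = -5.58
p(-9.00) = 114.00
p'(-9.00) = -21.50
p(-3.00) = 21.00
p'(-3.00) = -9.50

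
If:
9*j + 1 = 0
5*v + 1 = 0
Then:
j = -1/9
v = -1/5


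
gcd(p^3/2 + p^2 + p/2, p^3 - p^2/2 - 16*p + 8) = 1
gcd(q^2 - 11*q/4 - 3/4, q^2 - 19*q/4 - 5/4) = q + 1/4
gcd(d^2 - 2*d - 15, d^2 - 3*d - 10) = d - 5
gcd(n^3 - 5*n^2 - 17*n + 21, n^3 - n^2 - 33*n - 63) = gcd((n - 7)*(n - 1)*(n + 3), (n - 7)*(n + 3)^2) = n^2 - 4*n - 21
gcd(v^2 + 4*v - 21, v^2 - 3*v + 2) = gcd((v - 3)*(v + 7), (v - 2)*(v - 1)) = 1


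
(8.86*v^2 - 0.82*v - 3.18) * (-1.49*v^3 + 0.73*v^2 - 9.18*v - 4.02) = -13.2014*v^5 + 7.6896*v^4 - 77.1952*v^3 - 30.411*v^2 + 32.4888*v + 12.7836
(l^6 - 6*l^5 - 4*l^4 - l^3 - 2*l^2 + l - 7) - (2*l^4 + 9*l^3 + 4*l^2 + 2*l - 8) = l^6 - 6*l^5 - 6*l^4 - 10*l^3 - 6*l^2 - l + 1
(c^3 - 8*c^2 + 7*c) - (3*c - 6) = c^3 - 8*c^2 + 4*c + 6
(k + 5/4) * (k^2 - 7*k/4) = k^3 - k^2/2 - 35*k/16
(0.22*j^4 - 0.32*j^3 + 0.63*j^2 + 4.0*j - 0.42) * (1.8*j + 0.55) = 0.396*j^5 - 0.455*j^4 + 0.958*j^3 + 7.5465*j^2 + 1.444*j - 0.231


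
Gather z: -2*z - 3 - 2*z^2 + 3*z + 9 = -2*z^2 + z + 6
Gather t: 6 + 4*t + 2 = 4*t + 8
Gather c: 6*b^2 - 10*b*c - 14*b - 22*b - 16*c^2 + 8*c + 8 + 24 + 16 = 6*b^2 - 36*b - 16*c^2 + c*(8 - 10*b) + 48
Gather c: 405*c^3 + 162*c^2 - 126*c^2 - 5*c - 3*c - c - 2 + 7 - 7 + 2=405*c^3 + 36*c^2 - 9*c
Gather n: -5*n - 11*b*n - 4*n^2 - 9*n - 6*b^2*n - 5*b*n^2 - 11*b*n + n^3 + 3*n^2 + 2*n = n^3 + n^2*(-5*b - 1) + n*(-6*b^2 - 22*b - 12)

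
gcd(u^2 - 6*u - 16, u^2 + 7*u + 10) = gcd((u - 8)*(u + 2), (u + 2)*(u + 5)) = u + 2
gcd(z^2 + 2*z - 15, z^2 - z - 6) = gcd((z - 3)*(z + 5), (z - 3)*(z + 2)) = z - 3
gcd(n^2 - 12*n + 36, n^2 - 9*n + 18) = n - 6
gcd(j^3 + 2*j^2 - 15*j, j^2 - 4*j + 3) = j - 3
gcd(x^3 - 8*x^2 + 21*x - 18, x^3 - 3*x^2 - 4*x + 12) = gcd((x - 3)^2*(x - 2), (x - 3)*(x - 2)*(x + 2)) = x^2 - 5*x + 6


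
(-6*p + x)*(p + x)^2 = -6*p^3 - 11*p^2*x - 4*p*x^2 + x^3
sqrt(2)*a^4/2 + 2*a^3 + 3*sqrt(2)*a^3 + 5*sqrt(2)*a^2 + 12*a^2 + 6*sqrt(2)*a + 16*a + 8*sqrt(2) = (a + 2)*(a + 4)*(a + sqrt(2))*(sqrt(2)*a/2 + 1)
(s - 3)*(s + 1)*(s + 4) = s^3 + 2*s^2 - 11*s - 12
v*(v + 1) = v^2 + v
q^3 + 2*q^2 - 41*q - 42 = (q - 6)*(q + 1)*(q + 7)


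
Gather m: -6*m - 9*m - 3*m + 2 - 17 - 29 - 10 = -18*m - 54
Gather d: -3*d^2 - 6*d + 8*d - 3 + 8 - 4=-3*d^2 + 2*d + 1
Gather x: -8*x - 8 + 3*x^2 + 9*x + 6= 3*x^2 + x - 2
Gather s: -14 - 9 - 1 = -24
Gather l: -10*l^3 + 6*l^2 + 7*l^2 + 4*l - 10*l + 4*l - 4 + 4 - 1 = -10*l^3 + 13*l^2 - 2*l - 1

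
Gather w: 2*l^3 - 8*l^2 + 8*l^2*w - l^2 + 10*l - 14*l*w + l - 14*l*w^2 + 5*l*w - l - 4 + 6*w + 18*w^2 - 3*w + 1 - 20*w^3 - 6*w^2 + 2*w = 2*l^3 - 9*l^2 + 10*l - 20*w^3 + w^2*(12 - 14*l) + w*(8*l^2 - 9*l + 5) - 3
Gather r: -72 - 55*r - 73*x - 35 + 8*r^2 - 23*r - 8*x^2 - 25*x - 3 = 8*r^2 - 78*r - 8*x^2 - 98*x - 110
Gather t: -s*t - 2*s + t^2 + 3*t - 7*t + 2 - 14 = -2*s + t^2 + t*(-s - 4) - 12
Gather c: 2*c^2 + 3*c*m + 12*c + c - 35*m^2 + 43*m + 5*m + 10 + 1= 2*c^2 + c*(3*m + 13) - 35*m^2 + 48*m + 11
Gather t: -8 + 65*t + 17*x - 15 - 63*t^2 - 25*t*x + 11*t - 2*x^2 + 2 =-63*t^2 + t*(76 - 25*x) - 2*x^2 + 17*x - 21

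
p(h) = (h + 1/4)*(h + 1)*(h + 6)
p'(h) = (h + 1/4)*(h + 1) + (h + 1/4)*(h + 6) + (h + 1)*(h + 6) = 3*h^2 + 29*h/2 + 31/4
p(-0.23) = 0.09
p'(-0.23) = 4.57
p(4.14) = 228.81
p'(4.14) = 119.20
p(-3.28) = 18.79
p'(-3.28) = -7.53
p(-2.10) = 7.94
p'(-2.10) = -9.47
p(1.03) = 18.27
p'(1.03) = 25.87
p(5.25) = 386.72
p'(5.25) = 166.56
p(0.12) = 2.54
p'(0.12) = 9.53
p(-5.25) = 15.94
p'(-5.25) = 14.31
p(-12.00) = -775.50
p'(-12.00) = 265.75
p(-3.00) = 16.50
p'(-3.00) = -8.75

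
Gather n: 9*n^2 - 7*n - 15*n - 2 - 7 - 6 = 9*n^2 - 22*n - 15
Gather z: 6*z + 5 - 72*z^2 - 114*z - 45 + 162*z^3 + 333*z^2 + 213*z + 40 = 162*z^3 + 261*z^2 + 105*z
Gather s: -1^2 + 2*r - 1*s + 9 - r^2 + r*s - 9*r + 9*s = -r^2 - 7*r + s*(r + 8) + 8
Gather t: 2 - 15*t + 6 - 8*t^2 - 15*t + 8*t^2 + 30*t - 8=0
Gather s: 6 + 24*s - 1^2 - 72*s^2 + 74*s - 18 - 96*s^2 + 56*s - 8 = -168*s^2 + 154*s - 21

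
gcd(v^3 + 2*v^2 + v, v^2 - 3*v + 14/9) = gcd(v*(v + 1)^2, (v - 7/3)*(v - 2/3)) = 1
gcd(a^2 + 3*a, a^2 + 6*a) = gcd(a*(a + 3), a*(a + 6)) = a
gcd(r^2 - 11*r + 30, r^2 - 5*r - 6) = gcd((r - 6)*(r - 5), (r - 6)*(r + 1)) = r - 6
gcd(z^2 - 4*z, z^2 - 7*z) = z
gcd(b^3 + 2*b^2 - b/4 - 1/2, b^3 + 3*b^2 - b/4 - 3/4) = b^2 - 1/4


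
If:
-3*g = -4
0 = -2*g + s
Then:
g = 4/3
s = 8/3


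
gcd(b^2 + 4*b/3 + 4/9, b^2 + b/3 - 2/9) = b + 2/3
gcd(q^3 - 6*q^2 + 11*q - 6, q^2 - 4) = q - 2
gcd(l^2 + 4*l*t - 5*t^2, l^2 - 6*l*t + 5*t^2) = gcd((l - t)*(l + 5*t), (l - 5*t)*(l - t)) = -l + t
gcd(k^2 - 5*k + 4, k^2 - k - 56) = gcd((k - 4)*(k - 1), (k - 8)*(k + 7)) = 1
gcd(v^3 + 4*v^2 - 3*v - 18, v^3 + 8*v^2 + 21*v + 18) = v^2 + 6*v + 9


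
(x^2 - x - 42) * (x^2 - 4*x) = x^4 - 5*x^3 - 38*x^2 + 168*x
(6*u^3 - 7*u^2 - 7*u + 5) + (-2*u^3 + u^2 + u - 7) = 4*u^3 - 6*u^2 - 6*u - 2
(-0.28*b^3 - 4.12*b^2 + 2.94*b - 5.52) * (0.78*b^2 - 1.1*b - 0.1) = -0.2184*b^5 - 2.9056*b^4 + 6.8532*b^3 - 7.1276*b^2 + 5.778*b + 0.552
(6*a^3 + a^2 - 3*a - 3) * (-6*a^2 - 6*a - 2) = -36*a^5 - 42*a^4 + 34*a^2 + 24*a + 6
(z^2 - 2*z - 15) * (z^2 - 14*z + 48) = z^4 - 16*z^3 + 61*z^2 + 114*z - 720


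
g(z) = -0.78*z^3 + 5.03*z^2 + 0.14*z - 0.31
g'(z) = -2.34*z^2 + 10.06*z + 0.14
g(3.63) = 29.17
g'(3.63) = 5.82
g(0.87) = 3.11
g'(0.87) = 7.12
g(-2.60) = 47.04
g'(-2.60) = -41.83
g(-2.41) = 39.49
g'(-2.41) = -37.70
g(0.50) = 0.92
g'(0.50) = 4.58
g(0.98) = 3.92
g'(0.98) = 7.75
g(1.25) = 6.20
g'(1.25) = 9.06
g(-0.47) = 0.82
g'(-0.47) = -5.11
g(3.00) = 24.32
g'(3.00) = 9.26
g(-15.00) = 3761.84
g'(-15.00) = -677.26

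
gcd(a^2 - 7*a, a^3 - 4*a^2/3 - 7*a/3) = a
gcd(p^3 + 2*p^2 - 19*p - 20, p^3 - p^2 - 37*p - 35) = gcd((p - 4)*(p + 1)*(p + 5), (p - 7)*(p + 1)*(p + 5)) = p^2 + 6*p + 5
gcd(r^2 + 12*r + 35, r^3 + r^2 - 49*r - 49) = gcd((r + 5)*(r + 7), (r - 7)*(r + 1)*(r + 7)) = r + 7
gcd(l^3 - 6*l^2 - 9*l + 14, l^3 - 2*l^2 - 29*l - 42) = l^2 - 5*l - 14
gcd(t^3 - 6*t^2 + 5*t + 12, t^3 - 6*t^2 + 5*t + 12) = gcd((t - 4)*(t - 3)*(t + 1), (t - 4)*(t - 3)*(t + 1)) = t^3 - 6*t^2 + 5*t + 12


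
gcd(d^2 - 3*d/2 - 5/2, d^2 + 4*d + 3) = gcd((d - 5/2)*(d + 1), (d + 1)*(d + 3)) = d + 1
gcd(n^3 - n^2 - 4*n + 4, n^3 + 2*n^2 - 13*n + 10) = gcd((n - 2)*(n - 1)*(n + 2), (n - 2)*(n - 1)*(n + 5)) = n^2 - 3*n + 2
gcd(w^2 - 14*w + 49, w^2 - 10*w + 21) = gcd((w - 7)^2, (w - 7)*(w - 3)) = w - 7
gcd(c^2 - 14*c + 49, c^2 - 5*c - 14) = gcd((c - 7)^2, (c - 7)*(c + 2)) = c - 7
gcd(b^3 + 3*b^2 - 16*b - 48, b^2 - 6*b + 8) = b - 4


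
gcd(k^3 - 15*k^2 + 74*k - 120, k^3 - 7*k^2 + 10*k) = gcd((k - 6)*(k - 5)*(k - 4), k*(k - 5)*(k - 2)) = k - 5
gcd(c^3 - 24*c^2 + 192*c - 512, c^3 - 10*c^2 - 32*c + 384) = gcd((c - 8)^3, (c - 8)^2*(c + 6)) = c^2 - 16*c + 64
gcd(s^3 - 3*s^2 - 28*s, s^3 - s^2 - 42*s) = s^2 - 7*s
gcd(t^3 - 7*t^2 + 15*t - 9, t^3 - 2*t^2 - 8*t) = 1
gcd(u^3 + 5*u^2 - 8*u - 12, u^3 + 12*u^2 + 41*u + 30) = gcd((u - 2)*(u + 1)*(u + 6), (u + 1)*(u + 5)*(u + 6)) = u^2 + 7*u + 6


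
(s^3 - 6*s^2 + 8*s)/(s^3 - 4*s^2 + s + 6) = s*(s - 4)/(s^2 - 2*s - 3)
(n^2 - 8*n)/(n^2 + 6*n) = (n - 8)/(n + 6)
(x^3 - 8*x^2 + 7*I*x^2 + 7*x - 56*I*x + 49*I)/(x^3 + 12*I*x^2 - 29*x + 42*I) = (x^2 - 8*x + 7)/(x^2 + 5*I*x + 6)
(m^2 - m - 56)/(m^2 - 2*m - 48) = (m + 7)/(m + 6)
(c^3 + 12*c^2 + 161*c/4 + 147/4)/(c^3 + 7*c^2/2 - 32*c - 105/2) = (c + 7/2)/(c - 5)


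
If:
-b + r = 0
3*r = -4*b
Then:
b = 0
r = 0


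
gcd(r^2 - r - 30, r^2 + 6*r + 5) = r + 5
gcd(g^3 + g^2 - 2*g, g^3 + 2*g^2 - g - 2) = g^2 + g - 2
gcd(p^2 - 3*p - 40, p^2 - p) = 1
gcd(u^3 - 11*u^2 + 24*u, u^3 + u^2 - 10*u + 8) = 1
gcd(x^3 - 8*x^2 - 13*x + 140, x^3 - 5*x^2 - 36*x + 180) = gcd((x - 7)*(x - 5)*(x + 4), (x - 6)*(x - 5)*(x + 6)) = x - 5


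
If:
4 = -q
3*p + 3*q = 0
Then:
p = 4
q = -4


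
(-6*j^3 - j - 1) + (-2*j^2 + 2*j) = -6*j^3 - 2*j^2 + j - 1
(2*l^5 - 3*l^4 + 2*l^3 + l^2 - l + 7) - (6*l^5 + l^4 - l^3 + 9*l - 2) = -4*l^5 - 4*l^4 + 3*l^3 + l^2 - 10*l + 9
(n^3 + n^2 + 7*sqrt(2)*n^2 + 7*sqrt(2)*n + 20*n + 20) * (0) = 0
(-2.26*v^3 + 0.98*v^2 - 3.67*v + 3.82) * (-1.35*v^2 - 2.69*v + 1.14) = 3.051*v^5 + 4.7564*v^4 - 0.258099999999999*v^3 + 5.8325*v^2 - 14.4596*v + 4.3548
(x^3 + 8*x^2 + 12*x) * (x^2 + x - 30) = x^5 + 9*x^4 - 10*x^3 - 228*x^2 - 360*x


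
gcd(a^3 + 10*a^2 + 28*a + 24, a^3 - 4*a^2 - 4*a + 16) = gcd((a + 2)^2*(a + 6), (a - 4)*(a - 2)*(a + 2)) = a + 2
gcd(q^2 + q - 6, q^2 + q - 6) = q^2 + q - 6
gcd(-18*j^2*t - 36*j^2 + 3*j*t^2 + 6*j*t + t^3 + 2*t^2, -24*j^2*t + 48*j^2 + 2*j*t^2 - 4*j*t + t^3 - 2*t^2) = 6*j + t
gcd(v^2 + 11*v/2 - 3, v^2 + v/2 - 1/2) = v - 1/2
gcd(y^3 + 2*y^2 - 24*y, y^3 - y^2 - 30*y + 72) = y^2 + 2*y - 24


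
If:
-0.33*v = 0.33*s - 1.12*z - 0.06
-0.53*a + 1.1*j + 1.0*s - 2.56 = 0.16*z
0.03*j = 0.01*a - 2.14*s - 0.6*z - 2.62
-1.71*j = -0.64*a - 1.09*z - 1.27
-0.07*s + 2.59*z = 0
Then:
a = -25.12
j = -8.68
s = -1.21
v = 1.28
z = -0.03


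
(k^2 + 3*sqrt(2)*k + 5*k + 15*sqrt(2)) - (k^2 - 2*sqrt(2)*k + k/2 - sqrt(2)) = 9*k/2 + 5*sqrt(2)*k + 16*sqrt(2)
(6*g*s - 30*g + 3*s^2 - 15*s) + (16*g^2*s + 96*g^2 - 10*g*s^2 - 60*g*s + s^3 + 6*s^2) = 16*g^2*s + 96*g^2 - 10*g*s^2 - 54*g*s - 30*g + s^3 + 9*s^2 - 15*s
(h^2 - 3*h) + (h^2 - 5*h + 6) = 2*h^2 - 8*h + 6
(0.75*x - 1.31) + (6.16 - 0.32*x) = 0.43*x + 4.85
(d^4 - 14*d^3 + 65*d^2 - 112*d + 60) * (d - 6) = d^5 - 20*d^4 + 149*d^3 - 502*d^2 + 732*d - 360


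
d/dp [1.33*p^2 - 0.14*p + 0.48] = 2.66*p - 0.14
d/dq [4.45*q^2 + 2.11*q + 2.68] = 8.9*q + 2.11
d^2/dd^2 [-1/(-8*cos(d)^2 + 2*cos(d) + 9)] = 2*(128*sin(d)^4 - 210*sin(d)^2 + 21*cos(d) - 6*cos(3*d) + 6)/(8*sin(d)^2 + 2*cos(d) + 1)^3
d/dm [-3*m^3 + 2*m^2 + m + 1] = -9*m^2 + 4*m + 1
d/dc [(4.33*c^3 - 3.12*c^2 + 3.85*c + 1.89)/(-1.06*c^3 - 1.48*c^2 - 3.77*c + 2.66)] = (-9.7156*c^4 - 24.4862*c^3 + 58.024*c^2 - 11.004*c + 17.3663)/(1.1236*c^6 + 3.1376*c^5 + 10.1828*c^4 + 5.52*c^3 + 6.3393*c^2 - 20.0564*c + 7.0756)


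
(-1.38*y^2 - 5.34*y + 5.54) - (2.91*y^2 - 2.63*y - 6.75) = -4.29*y^2 - 2.71*y + 12.29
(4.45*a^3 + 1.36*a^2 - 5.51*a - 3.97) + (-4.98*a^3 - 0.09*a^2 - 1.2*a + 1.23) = -0.53*a^3 + 1.27*a^2 - 6.71*a - 2.74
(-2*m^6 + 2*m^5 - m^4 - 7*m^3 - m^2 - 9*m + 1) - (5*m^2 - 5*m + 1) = -2*m^6 + 2*m^5 - m^4 - 7*m^3 - 6*m^2 - 4*m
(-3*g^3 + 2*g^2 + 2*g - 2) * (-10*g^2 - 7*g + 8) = 30*g^5 + g^4 - 58*g^3 + 22*g^2 + 30*g - 16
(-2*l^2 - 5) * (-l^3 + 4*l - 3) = 2*l^5 - 3*l^3 + 6*l^2 - 20*l + 15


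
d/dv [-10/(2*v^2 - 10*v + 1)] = 20*(2*v - 5)/(2*v^2 - 10*v + 1)^2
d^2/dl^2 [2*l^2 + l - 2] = 4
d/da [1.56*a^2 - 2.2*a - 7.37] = 3.12*a - 2.2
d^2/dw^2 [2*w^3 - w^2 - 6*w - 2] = 12*w - 2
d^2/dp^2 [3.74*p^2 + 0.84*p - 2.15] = 7.48000000000000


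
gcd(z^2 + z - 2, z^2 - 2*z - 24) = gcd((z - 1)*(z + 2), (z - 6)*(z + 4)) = 1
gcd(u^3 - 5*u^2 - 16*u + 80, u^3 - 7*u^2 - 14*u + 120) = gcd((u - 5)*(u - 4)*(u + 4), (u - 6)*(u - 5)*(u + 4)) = u^2 - u - 20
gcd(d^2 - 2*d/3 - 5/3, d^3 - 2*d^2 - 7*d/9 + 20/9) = d^2 - 2*d/3 - 5/3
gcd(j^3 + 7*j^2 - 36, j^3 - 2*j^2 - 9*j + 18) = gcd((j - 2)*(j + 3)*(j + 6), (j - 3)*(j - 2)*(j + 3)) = j^2 + j - 6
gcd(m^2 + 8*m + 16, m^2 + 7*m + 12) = m + 4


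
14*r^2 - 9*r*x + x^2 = (-7*r + x)*(-2*r + x)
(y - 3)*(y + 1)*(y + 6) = y^3 + 4*y^2 - 15*y - 18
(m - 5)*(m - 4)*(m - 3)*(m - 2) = m^4 - 14*m^3 + 71*m^2 - 154*m + 120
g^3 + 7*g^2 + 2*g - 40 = (g - 2)*(g + 4)*(g + 5)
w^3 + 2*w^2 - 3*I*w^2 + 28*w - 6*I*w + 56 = (w + 2)*(w - 7*I)*(w + 4*I)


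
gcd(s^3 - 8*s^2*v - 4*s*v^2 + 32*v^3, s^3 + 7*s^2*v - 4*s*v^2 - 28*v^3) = s^2 - 4*v^2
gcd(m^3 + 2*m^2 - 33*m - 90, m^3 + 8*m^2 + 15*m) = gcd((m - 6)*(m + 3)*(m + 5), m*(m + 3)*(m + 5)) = m^2 + 8*m + 15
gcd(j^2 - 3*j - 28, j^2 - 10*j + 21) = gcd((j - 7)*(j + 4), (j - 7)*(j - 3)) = j - 7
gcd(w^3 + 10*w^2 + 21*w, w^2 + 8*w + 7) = w + 7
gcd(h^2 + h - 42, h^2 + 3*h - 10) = 1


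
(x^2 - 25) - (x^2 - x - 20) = x - 5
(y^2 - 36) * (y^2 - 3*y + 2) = y^4 - 3*y^3 - 34*y^2 + 108*y - 72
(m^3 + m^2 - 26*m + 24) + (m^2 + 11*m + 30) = m^3 + 2*m^2 - 15*m + 54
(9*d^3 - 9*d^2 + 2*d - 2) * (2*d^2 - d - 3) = 18*d^5 - 27*d^4 - 14*d^3 + 21*d^2 - 4*d + 6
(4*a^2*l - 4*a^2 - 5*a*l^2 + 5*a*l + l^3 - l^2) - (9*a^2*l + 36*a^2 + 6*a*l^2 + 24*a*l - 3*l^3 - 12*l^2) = -5*a^2*l - 40*a^2 - 11*a*l^2 - 19*a*l + 4*l^3 + 11*l^2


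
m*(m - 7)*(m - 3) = m^3 - 10*m^2 + 21*m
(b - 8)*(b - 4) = b^2 - 12*b + 32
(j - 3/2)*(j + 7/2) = j^2 + 2*j - 21/4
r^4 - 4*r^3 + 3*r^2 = r^2*(r - 3)*(r - 1)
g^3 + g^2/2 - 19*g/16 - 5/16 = (g - 1)*(g + 1/4)*(g + 5/4)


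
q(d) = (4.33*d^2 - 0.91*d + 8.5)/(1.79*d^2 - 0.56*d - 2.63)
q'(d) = (0.56 - 3.58*d)*(4.33*d^2 - 0.91*d + 8.5)/(1.79*d^2 - 0.56*d - 2.63)^2 + (8.66*d - 0.91)/(1.79*d^2 - 0.56*d - 2.63)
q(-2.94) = 3.35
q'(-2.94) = 0.75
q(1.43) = 69.93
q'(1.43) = -1338.80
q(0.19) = -3.18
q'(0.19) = -0.42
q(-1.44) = 9.95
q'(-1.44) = 23.03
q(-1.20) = 25.54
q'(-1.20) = 181.96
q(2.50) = 4.65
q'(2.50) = -2.55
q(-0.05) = -3.29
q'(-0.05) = 1.45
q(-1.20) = 25.54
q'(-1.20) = 181.96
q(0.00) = -3.23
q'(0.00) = 1.03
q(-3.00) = 3.31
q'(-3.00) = 0.69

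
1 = 1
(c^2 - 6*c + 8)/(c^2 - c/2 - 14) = 2*(c - 2)/(2*c + 7)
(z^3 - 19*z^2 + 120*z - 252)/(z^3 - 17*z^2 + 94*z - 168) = (z - 6)/(z - 4)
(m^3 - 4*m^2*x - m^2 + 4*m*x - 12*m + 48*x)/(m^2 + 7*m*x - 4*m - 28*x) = (m^2 - 4*m*x + 3*m - 12*x)/(m + 7*x)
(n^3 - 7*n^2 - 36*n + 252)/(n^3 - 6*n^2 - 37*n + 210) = (n - 6)/(n - 5)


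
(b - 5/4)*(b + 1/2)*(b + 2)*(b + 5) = b^4 + 25*b^3/4 + 33*b^2/8 - 95*b/8 - 25/4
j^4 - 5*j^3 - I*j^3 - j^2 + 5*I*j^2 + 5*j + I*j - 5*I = (j - 5)*(j - 1)*(j + 1)*(j - I)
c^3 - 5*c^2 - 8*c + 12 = (c - 6)*(c - 1)*(c + 2)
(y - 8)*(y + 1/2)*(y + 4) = y^3 - 7*y^2/2 - 34*y - 16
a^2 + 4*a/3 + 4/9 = (a + 2/3)^2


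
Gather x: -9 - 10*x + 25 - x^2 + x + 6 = -x^2 - 9*x + 22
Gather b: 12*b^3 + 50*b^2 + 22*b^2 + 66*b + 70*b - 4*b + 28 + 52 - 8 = 12*b^3 + 72*b^2 + 132*b + 72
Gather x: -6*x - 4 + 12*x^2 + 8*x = 12*x^2 + 2*x - 4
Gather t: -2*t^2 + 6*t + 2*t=-2*t^2 + 8*t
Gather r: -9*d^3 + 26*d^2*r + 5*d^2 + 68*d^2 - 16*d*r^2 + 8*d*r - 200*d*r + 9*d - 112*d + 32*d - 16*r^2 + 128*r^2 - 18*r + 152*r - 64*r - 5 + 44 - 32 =-9*d^3 + 73*d^2 - 71*d + r^2*(112 - 16*d) + r*(26*d^2 - 192*d + 70) + 7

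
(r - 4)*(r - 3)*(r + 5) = r^3 - 2*r^2 - 23*r + 60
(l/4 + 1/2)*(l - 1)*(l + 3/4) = l^3/4 + 7*l^2/16 - 5*l/16 - 3/8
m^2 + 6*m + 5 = (m + 1)*(m + 5)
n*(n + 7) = n^2 + 7*n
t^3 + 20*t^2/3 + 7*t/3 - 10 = (t - 1)*(t + 5/3)*(t + 6)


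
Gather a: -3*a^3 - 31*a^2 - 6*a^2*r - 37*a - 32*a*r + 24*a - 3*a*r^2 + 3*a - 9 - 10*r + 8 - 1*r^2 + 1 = -3*a^3 + a^2*(-6*r - 31) + a*(-3*r^2 - 32*r - 10) - r^2 - 10*r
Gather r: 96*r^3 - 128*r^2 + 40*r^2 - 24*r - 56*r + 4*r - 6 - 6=96*r^3 - 88*r^2 - 76*r - 12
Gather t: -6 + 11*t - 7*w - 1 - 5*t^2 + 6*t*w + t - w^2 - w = -5*t^2 + t*(6*w + 12) - w^2 - 8*w - 7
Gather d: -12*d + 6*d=-6*d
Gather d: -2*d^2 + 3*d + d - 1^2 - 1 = -2*d^2 + 4*d - 2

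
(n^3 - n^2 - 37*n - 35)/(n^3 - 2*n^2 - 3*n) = (n^2 - 2*n - 35)/(n*(n - 3))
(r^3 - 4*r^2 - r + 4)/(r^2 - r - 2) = (r^2 - 5*r + 4)/(r - 2)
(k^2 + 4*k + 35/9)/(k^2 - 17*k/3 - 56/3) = (k + 5/3)/(k - 8)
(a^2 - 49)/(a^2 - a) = (a^2 - 49)/(a*(a - 1))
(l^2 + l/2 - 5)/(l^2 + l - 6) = (l + 5/2)/(l + 3)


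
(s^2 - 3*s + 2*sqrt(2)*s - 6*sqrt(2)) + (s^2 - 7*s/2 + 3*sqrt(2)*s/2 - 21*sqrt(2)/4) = 2*s^2 - 13*s/2 + 7*sqrt(2)*s/2 - 45*sqrt(2)/4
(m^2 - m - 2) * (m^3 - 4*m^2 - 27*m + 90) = m^5 - 5*m^4 - 25*m^3 + 125*m^2 - 36*m - 180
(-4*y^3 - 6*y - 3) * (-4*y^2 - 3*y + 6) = 16*y^5 + 12*y^4 + 30*y^2 - 27*y - 18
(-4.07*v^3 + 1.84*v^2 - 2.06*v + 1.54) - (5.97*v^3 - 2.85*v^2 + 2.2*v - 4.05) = -10.04*v^3 + 4.69*v^2 - 4.26*v + 5.59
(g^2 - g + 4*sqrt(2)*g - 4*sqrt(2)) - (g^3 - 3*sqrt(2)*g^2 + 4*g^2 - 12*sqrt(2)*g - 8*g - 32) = -g^3 - 3*g^2 + 3*sqrt(2)*g^2 + 7*g + 16*sqrt(2)*g - 4*sqrt(2) + 32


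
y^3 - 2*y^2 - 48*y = y*(y - 8)*(y + 6)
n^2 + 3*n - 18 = (n - 3)*(n + 6)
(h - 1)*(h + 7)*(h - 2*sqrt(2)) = h^3 - 2*sqrt(2)*h^2 + 6*h^2 - 12*sqrt(2)*h - 7*h + 14*sqrt(2)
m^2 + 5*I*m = m*(m + 5*I)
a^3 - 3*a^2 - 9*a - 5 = (a - 5)*(a + 1)^2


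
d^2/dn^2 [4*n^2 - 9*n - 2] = 8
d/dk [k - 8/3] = 1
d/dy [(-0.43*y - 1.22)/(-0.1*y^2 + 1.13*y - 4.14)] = (-0.043*y^2 - 0.244*y + 3.1588)/(0.01*y^4 - 0.226*y^3 + 2.1049*y^2 - 9.3564*y + 17.1396)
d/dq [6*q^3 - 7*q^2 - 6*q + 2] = 18*q^2 - 14*q - 6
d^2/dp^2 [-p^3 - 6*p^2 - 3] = -6*p - 12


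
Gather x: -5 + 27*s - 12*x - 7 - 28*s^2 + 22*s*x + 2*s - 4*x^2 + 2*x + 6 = -28*s^2 + 29*s - 4*x^2 + x*(22*s - 10) - 6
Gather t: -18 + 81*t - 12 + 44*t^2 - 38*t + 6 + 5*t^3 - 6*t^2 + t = 5*t^3 + 38*t^2 + 44*t - 24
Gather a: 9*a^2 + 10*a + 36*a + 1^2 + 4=9*a^2 + 46*a + 5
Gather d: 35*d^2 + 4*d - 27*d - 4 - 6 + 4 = 35*d^2 - 23*d - 6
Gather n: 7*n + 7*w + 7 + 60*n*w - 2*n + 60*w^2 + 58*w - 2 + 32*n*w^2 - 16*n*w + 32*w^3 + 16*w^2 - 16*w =n*(32*w^2 + 44*w + 5) + 32*w^3 + 76*w^2 + 49*w + 5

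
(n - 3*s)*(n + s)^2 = n^3 - n^2*s - 5*n*s^2 - 3*s^3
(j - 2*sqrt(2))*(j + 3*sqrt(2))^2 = j^3 + 4*sqrt(2)*j^2 - 6*j - 36*sqrt(2)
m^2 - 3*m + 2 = (m - 2)*(m - 1)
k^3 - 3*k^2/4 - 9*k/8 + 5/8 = (k - 5/4)*(k - 1/2)*(k + 1)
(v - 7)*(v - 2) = v^2 - 9*v + 14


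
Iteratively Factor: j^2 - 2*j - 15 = (j - 5)*(j + 3)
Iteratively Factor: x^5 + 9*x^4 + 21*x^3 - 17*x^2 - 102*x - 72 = (x + 1)*(x^4 + 8*x^3 + 13*x^2 - 30*x - 72) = (x + 1)*(x + 3)*(x^3 + 5*x^2 - 2*x - 24) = (x + 1)*(x + 3)^2*(x^2 + 2*x - 8) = (x + 1)*(x + 3)^2*(x + 4)*(x - 2)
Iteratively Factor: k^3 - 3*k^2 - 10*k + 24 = (k - 4)*(k^2 + k - 6) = (k - 4)*(k + 3)*(k - 2)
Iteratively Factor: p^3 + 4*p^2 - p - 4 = (p - 1)*(p^2 + 5*p + 4) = (p - 1)*(p + 4)*(p + 1)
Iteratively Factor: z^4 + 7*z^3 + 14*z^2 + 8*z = (z)*(z^3 + 7*z^2 + 14*z + 8) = z*(z + 2)*(z^2 + 5*z + 4) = z*(z + 2)*(z + 4)*(z + 1)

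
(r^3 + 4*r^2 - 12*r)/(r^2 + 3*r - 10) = r*(r + 6)/(r + 5)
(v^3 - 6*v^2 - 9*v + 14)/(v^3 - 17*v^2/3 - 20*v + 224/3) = 3*(v^2 + v - 2)/(3*v^2 + 4*v - 32)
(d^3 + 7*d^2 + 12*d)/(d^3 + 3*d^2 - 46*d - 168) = d*(d + 3)/(d^2 - d - 42)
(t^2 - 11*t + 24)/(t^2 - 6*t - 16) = (t - 3)/(t + 2)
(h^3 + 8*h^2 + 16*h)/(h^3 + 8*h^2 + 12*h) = (h^2 + 8*h + 16)/(h^2 + 8*h + 12)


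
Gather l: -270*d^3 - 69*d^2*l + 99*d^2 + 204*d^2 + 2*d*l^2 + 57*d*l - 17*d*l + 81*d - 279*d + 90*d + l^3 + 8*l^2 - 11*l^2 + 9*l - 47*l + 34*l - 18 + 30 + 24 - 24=-270*d^3 + 303*d^2 - 108*d + l^3 + l^2*(2*d - 3) + l*(-69*d^2 + 40*d - 4) + 12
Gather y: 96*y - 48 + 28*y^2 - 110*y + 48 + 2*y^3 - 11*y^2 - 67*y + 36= 2*y^3 + 17*y^2 - 81*y + 36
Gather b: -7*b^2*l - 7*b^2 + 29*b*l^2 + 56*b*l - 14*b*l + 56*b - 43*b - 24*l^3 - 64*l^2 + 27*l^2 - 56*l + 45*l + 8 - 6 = b^2*(-7*l - 7) + b*(29*l^2 + 42*l + 13) - 24*l^3 - 37*l^2 - 11*l + 2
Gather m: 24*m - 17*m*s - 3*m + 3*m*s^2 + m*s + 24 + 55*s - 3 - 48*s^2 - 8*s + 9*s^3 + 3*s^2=m*(3*s^2 - 16*s + 21) + 9*s^3 - 45*s^2 + 47*s + 21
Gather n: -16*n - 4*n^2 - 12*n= -4*n^2 - 28*n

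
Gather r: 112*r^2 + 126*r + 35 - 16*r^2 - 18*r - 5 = 96*r^2 + 108*r + 30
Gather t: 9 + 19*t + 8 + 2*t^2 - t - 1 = 2*t^2 + 18*t + 16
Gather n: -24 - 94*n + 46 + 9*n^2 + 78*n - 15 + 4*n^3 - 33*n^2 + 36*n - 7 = 4*n^3 - 24*n^2 + 20*n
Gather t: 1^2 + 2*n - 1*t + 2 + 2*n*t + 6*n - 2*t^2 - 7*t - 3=8*n - 2*t^2 + t*(2*n - 8)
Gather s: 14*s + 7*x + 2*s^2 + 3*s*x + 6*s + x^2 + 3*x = 2*s^2 + s*(3*x + 20) + x^2 + 10*x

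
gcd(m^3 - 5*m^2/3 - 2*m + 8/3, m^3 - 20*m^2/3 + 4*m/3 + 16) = m^2 - 2*m/3 - 8/3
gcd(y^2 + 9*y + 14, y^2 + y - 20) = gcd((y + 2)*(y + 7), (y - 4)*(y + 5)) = 1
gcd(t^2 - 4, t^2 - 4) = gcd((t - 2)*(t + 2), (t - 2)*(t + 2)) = t^2 - 4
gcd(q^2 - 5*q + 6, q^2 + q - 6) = q - 2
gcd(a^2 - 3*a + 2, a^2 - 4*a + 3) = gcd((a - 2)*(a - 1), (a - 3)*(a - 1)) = a - 1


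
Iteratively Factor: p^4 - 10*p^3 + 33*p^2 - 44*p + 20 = (p - 2)*(p^3 - 8*p^2 + 17*p - 10) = (p - 5)*(p - 2)*(p^2 - 3*p + 2) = (p - 5)*(p - 2)*(p - 1)*(p - 2)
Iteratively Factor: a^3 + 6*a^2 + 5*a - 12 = (a + 4)*(a^2 + 2*a - 3) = (a + 3)*(a + 4)*(a - 1)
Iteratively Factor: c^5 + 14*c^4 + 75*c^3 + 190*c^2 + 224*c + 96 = (c + 4)*(c^4 + 10*c^3 + 35*c^2 + 50*c + 24) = (c + 2)*(c + 4)*(c^3 + 8*c^2 + 19*c + 12) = (c + 2)*(c + 4)^2*(c^2 + 4*c + 3) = (c + 2)*(c + 3)*(c + 4)^2*(c + 1)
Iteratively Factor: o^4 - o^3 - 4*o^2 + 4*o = (o - 2)*(o^3 + o^2 - 2*o) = (o - 2)*(o + 2)*(o^2 - o) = o*(o - 2)*(o + 2)*(o - 1)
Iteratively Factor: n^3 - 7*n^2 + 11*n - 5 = (n - 1)*(n^2 - 6*n + 5) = (n - 1)^2*(n - 5)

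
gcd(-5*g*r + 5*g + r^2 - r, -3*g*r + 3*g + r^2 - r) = r - 1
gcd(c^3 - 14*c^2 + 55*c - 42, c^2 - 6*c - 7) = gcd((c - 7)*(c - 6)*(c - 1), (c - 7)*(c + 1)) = c - 7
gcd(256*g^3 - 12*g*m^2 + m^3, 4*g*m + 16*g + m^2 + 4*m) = 4*g + m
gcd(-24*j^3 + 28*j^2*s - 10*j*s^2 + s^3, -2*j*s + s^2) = -2*j + s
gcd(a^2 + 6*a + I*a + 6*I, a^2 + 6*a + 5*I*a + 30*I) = a + 6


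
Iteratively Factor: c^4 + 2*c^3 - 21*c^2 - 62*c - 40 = (c + 1)*(c^3 + c^2 - 22*c - 40) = (c - 5)*(c + 1)*(c^2 + 6*c + 8) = (c - 5)*(c + 1)*(c + 4)*(c + 2)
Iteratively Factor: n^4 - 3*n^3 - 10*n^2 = (n + 2)*(n^3 - 5*n^2) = n*(n + 2)*(n^2 - 5*n) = n^2*(n + 2)*(n - 5)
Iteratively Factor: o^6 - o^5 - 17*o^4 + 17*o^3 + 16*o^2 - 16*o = (o + 1)*(o^5 - 2*o^4 - 15*o^3 + 32*o^2 - 16*o) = (o - 4)*(o + 1)*(o^4 + 2*o^3 - 7*o^2 + 4*o) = (o - 4)*(o - 1)*(o + 1)*(o^3 + 3*o^2 - 4*o) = (o - 4)*(o - 1)*(o + 1)*(o + 4)*(o^2 - o) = (o - 4)*(o - 1)^2*(o + 1)*(o + 4)*(o)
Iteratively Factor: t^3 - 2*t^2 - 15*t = (t + 3)*(t^2 - 5*t) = (t - 5)*(t + 3)*(t)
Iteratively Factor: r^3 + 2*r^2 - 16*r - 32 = (r - 4)*(r^2 + 6*r + 8) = (r - 4)*(r + 4)*(r + 2)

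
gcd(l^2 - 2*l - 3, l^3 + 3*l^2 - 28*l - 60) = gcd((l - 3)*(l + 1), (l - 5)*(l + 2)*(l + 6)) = 1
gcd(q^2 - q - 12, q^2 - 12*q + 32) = q - 4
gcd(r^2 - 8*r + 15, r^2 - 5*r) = r - 5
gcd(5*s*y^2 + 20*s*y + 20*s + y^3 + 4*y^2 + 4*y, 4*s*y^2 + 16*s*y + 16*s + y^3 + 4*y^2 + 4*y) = y^2 + 4*y + 4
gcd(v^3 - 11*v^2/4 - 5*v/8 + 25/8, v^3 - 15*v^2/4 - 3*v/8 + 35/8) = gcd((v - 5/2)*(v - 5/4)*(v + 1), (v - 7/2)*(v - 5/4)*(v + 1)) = v^2 - v/4 - 5/4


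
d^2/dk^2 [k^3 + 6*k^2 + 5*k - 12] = 6*k + 12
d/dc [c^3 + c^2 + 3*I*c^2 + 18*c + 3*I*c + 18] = 3*c^2 + c*(2 + 6*I) + 18 + 3*I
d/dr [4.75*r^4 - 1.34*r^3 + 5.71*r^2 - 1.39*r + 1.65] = 19.0*r^3 - 4.02*r^2 + 11.42*r - 1.39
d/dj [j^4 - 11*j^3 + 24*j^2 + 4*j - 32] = 4*j^3 - 33*j^2 + 48*j + 4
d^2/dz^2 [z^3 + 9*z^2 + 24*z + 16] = 6*z + 18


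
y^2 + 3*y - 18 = (y - 3)*(y + 6)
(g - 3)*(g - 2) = g^2 - 5*g + 6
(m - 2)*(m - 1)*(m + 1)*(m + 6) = m^4 + 4*m^3 - 13*m^2 - 4*m + 12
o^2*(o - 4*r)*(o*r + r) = o^4*r - 4*o^3*r^2 + o^3*r - 4*o^2*r^2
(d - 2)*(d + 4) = d^2 + 2*d - 8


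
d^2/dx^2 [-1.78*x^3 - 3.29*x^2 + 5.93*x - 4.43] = -10.68*x - 6.58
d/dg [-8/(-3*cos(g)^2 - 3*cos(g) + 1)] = 24*(2*cos(g) + 1)*sin(g)/(3*cos(g)^2 + 3*cos(g) - 1)^2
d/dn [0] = 0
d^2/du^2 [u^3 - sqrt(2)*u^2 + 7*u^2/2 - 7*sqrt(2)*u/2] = 6*u - 2*sqrt(2) + 7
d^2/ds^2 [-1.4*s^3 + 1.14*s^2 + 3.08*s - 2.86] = 2.28 - 8.4*s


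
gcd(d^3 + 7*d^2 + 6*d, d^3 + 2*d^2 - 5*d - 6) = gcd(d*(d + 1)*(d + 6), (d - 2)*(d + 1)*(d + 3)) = d + 1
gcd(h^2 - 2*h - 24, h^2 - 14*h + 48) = h - 6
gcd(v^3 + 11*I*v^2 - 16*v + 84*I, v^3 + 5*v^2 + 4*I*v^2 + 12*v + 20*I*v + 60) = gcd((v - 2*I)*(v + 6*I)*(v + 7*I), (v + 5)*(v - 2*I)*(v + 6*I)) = v^2 + 4*I*v + 12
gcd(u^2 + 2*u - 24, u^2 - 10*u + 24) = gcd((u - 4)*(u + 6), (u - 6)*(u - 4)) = u - 4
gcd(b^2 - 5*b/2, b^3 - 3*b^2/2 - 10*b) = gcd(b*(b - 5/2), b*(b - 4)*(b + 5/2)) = b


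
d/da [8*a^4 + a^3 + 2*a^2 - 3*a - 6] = 32*a^3 + 3*a^2 + 4*a - 3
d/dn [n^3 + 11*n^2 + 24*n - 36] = 3*n^2 + 22*n + 24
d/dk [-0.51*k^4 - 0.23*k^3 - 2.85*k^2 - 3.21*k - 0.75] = -2.04*k^3 - 0.69*k^2 - 5.7*k - 3.21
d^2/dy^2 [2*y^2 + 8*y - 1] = 4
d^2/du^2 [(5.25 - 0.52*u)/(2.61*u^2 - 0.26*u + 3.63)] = (-(0.52*u - 5.25)*(5.22*u - 0.26)*(10.44*u - 0.52) + (8.1432*u - 27.6754)*(2.61*u^2 - 0.26*u + 3.63))/(2.61*u^2 - 0.26*u + 3.63)^3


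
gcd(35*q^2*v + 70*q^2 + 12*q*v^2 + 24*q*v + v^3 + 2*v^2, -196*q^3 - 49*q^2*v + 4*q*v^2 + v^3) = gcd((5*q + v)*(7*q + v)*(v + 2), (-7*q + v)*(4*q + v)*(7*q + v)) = 7*q + v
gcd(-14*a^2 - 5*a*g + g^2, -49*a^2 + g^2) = 7*a - g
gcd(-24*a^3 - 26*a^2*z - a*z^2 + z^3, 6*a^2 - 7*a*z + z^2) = -6*a + z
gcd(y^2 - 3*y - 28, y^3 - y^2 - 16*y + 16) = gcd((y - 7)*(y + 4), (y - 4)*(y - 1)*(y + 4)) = y + 4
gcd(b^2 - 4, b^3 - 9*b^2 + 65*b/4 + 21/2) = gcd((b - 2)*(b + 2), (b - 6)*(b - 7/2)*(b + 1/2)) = 1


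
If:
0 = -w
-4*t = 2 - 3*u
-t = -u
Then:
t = -2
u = -2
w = 0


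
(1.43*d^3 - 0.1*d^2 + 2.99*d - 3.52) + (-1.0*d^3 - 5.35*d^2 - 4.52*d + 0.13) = 0.43*d^3 - 5.45*d^2 - 1.53*d - 3.39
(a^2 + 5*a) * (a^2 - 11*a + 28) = a^4 - 6*a^3 - 27*a^2 + 140*a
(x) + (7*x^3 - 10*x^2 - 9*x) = 7*x^3 - 10*x^2 - 8*x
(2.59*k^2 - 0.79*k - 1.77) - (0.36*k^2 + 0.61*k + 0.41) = 2.23*k^2 - 1.4*k - 2.18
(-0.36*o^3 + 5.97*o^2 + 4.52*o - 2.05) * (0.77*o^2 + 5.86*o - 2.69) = -0.2772*o^5 + 2.4873*o^4 + 39.433*o^3 + 8.8494*o^2 - 24.1718*o + 5.5145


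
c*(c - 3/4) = c^2 - 3*c/4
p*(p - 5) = p^2 - 5*p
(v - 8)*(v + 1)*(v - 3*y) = v^3 - 3*v^2*y - 7*v^2 + 21*v*y - 8*v + 24*y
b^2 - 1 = (b - 1)*(b + 1)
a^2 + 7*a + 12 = (a + 3)*(a + 4)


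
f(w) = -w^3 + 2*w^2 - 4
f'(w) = -3*w^2 + 4*w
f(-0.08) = -3.99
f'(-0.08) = -0.34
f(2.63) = -8.36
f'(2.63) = -10.23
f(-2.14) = 14.96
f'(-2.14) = -22.30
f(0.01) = -4.00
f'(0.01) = 0.04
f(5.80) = -131.83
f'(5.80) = -77.72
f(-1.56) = 4.66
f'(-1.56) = -13.54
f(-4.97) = 168.17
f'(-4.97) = -93.98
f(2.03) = -4.12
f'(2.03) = -4.24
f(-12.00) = 2012.00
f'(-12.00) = -480.00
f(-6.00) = 284.00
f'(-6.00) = -132.00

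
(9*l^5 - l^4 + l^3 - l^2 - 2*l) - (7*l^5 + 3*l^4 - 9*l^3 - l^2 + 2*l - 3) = 2*l^5 - 4*l^4 + 10*l^3 - 4*l + 3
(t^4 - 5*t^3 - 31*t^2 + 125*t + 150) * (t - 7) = t^5 - 12*t^4 + 4*t^3 + 342*t^2 - 725*t - 1050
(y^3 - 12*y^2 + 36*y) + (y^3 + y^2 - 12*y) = 2*y^3 - 11*y^2 + 24*y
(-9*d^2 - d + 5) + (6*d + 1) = -9*d^2 + 5*d + 6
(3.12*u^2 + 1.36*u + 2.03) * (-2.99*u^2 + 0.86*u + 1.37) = -9.3288*u^4 - 1.3832*u^3 - 0.625699999999999*u^2 + 3.609*u + 2.7811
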